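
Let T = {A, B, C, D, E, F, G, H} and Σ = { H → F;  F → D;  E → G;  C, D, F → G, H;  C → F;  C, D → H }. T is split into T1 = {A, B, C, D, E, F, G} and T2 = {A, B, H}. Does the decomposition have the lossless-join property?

Common attributes: T1 ∩ T2 = {A, B}.
No dependency enlarges {A, B}, so (A, B)⁺ = {A, B}.
The closure contains neither all of T1 = {A, B, C, D, E, F, G} nor all of T2 = {A, B, H}, so the common attributes are not a superkey of either fragment. The join is lossy.

No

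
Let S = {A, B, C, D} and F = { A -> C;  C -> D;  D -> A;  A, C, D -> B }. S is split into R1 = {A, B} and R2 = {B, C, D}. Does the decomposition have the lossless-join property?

Common attributes: R1 ∩ R2 = {B}.
No dependency enlarges {B}, so (B)⁺ = {B}.
The closure contains neither all of R1 = {A, B} nor all of R2 = {B, C, D}, so the common attributes are not a superkey of either fragment. The join is lossy.

No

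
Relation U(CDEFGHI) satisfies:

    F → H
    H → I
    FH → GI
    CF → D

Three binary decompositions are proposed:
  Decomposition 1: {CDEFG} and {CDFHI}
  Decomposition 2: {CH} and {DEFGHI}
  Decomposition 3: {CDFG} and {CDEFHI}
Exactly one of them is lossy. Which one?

Decomposition 2

Decomposition 1: common = {CDF}, closure = {CDFGHI} → lossless.
Decomposition 2: common = {H}, closure = {HI} → lossy.
Decomposition 3: common = {CDF}, closure = {CDFGHI} → lossless.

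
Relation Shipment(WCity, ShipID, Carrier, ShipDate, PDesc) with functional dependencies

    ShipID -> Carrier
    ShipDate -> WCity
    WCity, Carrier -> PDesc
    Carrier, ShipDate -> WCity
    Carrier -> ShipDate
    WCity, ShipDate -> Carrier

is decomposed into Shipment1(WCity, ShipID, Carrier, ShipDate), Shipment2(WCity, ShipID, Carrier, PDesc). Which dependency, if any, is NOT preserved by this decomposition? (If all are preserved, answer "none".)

ShipID → Carrier lies within Shipment1.
ShipDate → WCity lies within Shipment1.
WCity, Carrier → PDesc lies within Shipment2.
Carrier, ShipDate → WCity lies within Shipment1.
Carrier → ShipDate lies within Shipment1.
WCity, ShipDate → Carrier lies within Shipment1.
Every dependency is enforceable on the fragments, so the decomposition is dependency-preserving.

none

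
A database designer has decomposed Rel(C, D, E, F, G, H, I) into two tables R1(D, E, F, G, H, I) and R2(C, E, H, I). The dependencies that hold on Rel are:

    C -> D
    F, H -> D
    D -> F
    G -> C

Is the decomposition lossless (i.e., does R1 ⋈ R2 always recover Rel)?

Common attributes: R1 ∩ R2 = {E, H, I}.
No dependency enlarges {E, H, I}, so (E, H, I)⁺ = {E, H, I}.
The closure contains neither all of R1 = {D, E, F, G, H, I} nor all of R2 = {C, E, H, I}, so the common attributes are not a superkey of either fragment. The join is lossy.

No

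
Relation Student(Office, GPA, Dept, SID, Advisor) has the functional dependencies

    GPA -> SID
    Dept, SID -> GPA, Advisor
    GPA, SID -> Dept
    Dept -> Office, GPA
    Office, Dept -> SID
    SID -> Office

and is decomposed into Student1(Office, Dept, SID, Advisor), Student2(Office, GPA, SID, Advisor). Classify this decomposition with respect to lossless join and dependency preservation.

Lossless test: (Office, SID, Advisor)⁺ = {Office, SID, Advisor}, which is a superkey of neither fragment — lossy.
Dependency preservation: the restricted closure of {Dept, SID} across the fragments never reaches {GPA, Advisor}, so Dept, SID → GPA, Advisor cannot be enforced without a join — not preserved.

lossy and not dependency-preserving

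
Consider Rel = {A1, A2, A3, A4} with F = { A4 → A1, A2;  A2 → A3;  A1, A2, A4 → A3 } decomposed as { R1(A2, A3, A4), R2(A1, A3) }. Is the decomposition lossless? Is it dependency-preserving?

lossy and not dependency-preserving

Lossless test: (A3)⁺ = {A3}, which is a superkey of neither fragment — lossy.
Dependency preservation: the restricted closure of {A4} across the fragments never reaches {A1, A2}, so A4 → A1, A2 cannot be enforced without a join — not preserved.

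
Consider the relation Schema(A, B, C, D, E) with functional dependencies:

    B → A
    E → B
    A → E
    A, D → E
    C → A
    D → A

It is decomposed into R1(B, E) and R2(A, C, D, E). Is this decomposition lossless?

Yes

Common attributes: R1 ∩ R2 = {E}.
Closure of {E}: E → B applies, adding B; B → A applies, adding A. So (E)⁺ = {A, B, E}.
This closure contains every attribute of R1, so R1 ∩ R2 → R1. The join is lossless.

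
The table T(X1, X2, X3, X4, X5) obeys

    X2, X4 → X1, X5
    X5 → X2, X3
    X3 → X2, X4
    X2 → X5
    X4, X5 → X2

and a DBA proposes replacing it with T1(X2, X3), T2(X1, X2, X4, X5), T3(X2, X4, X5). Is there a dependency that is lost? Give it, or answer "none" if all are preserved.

X2, X4 → X1, X5 lies within T2.
X5 → X2, X3: restricted closure across fragments reaches X2, X3.
X3 → X2, X4: restricted closure across fragments reaches X2, X4.
X2 → X5 lies within T2.
X4, X5 → X2 lies within T2.
Every dependency is enforceable on the fragments, so the decomposition is dependency-preserving.

none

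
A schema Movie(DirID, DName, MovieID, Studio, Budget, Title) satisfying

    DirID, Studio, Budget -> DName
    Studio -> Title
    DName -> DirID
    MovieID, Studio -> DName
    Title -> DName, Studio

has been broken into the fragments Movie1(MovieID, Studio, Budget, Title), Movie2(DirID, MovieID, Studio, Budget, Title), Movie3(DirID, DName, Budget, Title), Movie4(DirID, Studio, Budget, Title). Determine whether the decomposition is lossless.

Yes

Chase test. Columns are DirID, DName, MovieID, Studio, Budget, Title; row i has aⱼ where attribute j ∈ Moviei, else bᵢⱼ.
Initial tableau (one row per fragment):
  row 1: b11 b12 a3 a4 a5 a6
  row 2: a1 b22 a3 a4 a5 a6
  row 3: a1 a2 b33 b34 a5 a6
  row 4: a1 b42 b43 a4 a5 a6
Rows 2 and 4 agree on DirID, Studio, Budget; apply DirID, Studio, Budget→DName and equate their DName entries.
Rows 1 and 2 agree on MovieID, Studio; apply MovieID, Studio→DName and equate their DName entries.
Rows 1 and 3 agree on Title; apply Title→DName, Studio and equate their DName, Studio entries.
Rows 1 and 2 agree on DName; apply DName→DirID and equate their DirID entries.
Row 1 is now all distinguished symbols — the join is lossless.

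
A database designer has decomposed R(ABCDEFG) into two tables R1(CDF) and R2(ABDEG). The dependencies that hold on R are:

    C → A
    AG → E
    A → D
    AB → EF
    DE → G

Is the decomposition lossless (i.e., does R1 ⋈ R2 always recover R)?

Common attributes: R1 ∩ R2 = {D}.
No dependency enlarges {D}, so (D)⁺ = {D}.
The closure contains neither all of R1 = {CDF} nor all of R2 = {ABDEG}, so the common attributes are not a superkey of either fragment. The join is lossy.

No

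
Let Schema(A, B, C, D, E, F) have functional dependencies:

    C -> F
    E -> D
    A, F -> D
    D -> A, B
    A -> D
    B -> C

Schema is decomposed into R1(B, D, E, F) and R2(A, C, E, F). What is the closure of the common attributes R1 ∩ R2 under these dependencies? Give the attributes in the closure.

A, B, C, D, E, F

R1 ∩ R2 = {E, F}.
E → D applies, adding D
D → A, B applies, adding A, B
B → C applies, adding C
Closure: {A, B, C, D, E, F}.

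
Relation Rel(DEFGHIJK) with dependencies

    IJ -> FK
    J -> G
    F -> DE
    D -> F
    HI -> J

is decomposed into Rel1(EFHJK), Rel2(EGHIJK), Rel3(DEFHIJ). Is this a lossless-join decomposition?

Yes

Chase test. Columns are DEFGHIJK; row i has aⱼ where attribute j ∈ Reli, else bᵢⱼ.
Initial tableau (one row per fragment):
  row 1: b11 a2 a3 b14 a5 b16 a7 a8
  row 2: b21 a2 b23 a4 a5 a6 a7 a8
  row 3: a1 a2 a3 b34 a5 a6 a7 b38
Rows 2 and 3 agree on IJ; apply IJ→FK and equate their FK entries.
Rows 1 and 2 agree on J; apply J→G and equate their G entries.
Rows 1 and 3 agree on J; apply J→G and equate their G entries.
Rows 1 and 2 agree on F; apply F→DE and equate their DE entries.
Rows 1 and 3 agree on F; apply F→DE and equate their DE entries.
Row 2 is now all distinguished symbols — the join is lossless.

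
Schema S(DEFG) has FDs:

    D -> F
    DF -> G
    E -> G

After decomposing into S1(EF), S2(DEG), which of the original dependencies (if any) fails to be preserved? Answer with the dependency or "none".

D -> F

Check D → F: no single fragment contains all of {DF}, and the restricted closure of {D} across the fragments never reaches {F}.
DF → G is preserved.
E → G is preserved.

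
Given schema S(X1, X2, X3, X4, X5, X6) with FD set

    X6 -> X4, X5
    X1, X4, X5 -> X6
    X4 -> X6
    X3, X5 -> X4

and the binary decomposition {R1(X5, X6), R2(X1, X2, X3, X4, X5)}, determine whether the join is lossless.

No

Common attributes: R1 ∩ R2 = {X5}.
No dependency enlarges {X5}, so (X5)⁺ = {X5}.
The closure contains neither all of R1 = {X5, X6} nor all of R2 = {X1, X2, X3, X4, X5}, so the common attributes are not a superkey of either fragment. The join is lossy.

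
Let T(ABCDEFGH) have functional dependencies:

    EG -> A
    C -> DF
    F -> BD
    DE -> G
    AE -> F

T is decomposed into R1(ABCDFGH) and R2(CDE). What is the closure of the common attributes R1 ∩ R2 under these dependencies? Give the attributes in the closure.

BCDF

R1 ∩ R2 = {CD}.
C → DF applies, adding F
F → BD applies, adding B
Closure: {BCDF}.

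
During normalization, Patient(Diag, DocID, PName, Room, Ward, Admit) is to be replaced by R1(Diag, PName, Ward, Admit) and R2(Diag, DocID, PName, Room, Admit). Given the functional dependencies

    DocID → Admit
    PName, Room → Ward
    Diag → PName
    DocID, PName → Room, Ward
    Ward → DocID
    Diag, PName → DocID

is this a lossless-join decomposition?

Yes

Common attributes: R1 ∩ R2 = {Diag, PName, Admit}.
Closure of {Diag, PName, Admit}: Diag, PName → DocID applies, adding DocID; DocID, PName → Room, Ward applies, adding Room, Ward. So (Diag, PName, Admit)⁺ = {Diag, DocID, PName, Room, Ward, Admit}.
This closure contains every attribute of R1, so R1 ∩ R2 → R1. The join is lossless.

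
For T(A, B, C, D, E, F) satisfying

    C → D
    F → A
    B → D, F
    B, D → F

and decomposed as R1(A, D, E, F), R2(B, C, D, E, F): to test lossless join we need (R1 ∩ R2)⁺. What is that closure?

R1 ∩ R2 = {D, E, F}.
F → A applies, adding A
Closure: {A, D, E, F}.

A, D, E, F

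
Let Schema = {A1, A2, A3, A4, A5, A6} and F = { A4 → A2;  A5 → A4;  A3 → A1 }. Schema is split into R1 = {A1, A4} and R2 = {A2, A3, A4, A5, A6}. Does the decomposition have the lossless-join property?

No

Common attributes: R1 ∩ R2 = {A4}.
Closure of {A4}: A4 → A2 applies, adding A2. So (A4)⁺ = {A2, A4}.
The closure contains neither all of R1 = {A1, A4} nor all of R2 = {A2, A3, A4, A5, A6}, so the common attributes are not a superkey of either fragment. The join is lossy.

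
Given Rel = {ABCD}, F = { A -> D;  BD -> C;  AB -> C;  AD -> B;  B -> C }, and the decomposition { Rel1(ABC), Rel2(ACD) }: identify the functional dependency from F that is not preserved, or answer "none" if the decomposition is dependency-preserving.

A → D lies within Rel2.
BD → C: restricted closure across fragments reaches C.
AB → C lies within Rel1.
AD → B: restricted closure across fragments reaches B.
B → C lies within Rel1.
Every dependency is enforceable on the fragments, so the decomposition is dependency-preserving.

none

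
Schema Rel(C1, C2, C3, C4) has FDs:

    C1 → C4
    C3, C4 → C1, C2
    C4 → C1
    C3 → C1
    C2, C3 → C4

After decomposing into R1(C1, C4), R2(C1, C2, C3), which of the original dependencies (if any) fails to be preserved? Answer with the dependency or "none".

none

C1 → C4 lies within R1.
C3, C4 → C1, C2: restricted closure across fragments reaches C1, C2.
C4 → C1 lies within R1.
C3 → C1 lies within R2.
C2, C3 → C4: restricted closure across fragments reaches C4.
Every dependency is enforceable on the fragments, so the decomposition is dependency-preserving.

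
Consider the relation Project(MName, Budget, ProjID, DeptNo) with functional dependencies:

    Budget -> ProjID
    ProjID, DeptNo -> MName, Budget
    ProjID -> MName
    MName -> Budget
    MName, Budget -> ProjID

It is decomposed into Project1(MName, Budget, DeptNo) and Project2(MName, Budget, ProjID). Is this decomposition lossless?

Common attributes: Project1 ∩ Project2 = {MName, Budget}.
Closure of {MName, Budget}: Budget → ProjID applies, adding ProjID. So (MName, Budget)⁺ = {MName, Budget, ProjID}.
This closure contains every attribute of Project2, so Project1 ∩ Project2 → Project2. The join is lossless.

Yes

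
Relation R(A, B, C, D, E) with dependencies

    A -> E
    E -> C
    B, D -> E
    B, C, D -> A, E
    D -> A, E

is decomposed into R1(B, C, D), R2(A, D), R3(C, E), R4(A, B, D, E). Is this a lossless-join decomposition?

Chase test. Columns are A, B, C, D, E; row i has aⱼ where attribute j ∈ Ri, else bᵢⱼ.
Initial tableau (one row per fragment):
  row 1: b11 a2 a3 a4 b15
  row 2: a1 b22 b23 a4 b25
  row 3: b31 b32 a3 b34 a5
  row 4: a1 a2 b43 a4 a5
Rows 2 and 4 agree on A; apply A→E and equate their E entries.
Rows 2 and 3 agree on E; apply E→C and equate their C entries.
Rows 2 and 4 agree on E; apply E→C and equate their C entries.
Rows 1 and 4 agree on B, D; apply B, D→E and equate their E entries.
Rows 1 and 4 agree on B, C, D; apply B, C, D→A, E and equate their A, E entries.
Row 1 is now all distinguished symbols — the join is lossless.

Yes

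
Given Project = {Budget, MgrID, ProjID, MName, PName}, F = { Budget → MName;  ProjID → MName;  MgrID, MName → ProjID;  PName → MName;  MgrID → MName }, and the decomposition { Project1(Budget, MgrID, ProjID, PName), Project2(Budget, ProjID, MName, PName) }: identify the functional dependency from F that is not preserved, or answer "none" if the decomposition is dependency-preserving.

Budget → MName lies within Project2.
ProjID → MName lies within Project2.
MgrID, MName → ProjID: restricted closure across fragments reaches ProjID.
PName → MName lies within Project2.
MgrID → MName: restricted closure across fragments reaches MName.
Every dependency is enforceable on the fragments, so the decomposition is dependency-preserving.

none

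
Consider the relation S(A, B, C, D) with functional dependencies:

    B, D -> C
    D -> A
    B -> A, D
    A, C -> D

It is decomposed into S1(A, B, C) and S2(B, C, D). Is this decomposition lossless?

Common attributes: S1 ∩ S2 = {B, C}.
Closure of {B, C}: B → A, D applies, adding A, D. So (B, C)⁺ = {A, B, C, D}.
This closure contains every attribute of S1, so S1 ∩ S2 → S1. The join is lossless.

Yes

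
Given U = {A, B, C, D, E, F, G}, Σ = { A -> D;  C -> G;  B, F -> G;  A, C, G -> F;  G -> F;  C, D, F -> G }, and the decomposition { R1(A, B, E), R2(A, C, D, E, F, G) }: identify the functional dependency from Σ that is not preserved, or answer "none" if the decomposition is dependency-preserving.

Check B, F → G: no single fragment contains all of {B, F, G}, and the restricted closure of {B, F} across the fragments never reaches {G}.
A → D is preserved.
C → G is preserved.
A, C, G → F is preserved.
G → F is preserved.
C, D, F → G is preserved.

B, F -> G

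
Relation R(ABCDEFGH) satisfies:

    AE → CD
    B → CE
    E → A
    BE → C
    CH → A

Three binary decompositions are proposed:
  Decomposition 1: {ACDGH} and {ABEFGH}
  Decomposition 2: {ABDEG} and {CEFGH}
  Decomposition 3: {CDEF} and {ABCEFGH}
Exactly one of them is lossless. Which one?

Decomposition 3

Decomposition 1: common = {AGH}, closure = {AGH} → lossy.
Decomposition 2: common = {EG}, closure = {ACDEG} → lossy.
Decomposition 3: common = {CEF}, closure = {ACDEF} → lossless.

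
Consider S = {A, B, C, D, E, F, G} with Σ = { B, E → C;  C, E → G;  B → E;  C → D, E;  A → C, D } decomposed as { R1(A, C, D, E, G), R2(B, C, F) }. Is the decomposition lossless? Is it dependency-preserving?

Lossless test: (C)⁺ = {C, D, E, G}, which is a superkey of neither fragment — lossy.
Dependency preservation: B, E → C; B → E are not contained in any single fragment, but the restricted closure of each left-hand side across the fragments still reaches the right-hand side; the remaining FDs each lie inside some fragment. All dependencies are preserved.

lossy but dependency-preserving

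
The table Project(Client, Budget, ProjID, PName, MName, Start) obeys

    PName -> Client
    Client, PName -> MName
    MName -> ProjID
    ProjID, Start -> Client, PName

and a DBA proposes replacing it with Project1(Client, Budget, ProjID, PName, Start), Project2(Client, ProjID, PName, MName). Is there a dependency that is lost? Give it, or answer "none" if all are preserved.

PName → Client lies within Project1.
Client, PName → MName lies within Project2.
MName → ProjID lies within Project2.
ProjID, Start → Client, PName lies within Project1.
Every dependency is enforceable on the fragments, so the decomposition is dependency-preserving.

none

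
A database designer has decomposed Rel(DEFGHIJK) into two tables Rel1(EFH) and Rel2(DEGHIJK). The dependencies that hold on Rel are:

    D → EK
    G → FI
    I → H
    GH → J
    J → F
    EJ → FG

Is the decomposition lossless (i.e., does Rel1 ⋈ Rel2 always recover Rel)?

No

Common attributes: Rel1 ∩ Rel2 = {EH}.
No dependency enlarges {EH}, so (EH)⁺ = {EH}.
The closure contains neither all of Rel1 = {EFH} nor all of Rel2 = {DEGHIJK}, so the common attributes are not a superkey of either fragment. The join is lossy.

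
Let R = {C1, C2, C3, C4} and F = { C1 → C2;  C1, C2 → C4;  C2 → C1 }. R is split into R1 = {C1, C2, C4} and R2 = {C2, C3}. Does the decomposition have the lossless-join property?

Common attributes: R1 ∩ R2 = {C2}.
Closure of {C2}: C2 → C1 applies, adding C1; C1, C2 → C4 applies, adding C4. So (C2)⁺ = {C1, C2, C4}.
This closure contains every attribute of R1, so R1 ∩ R2 → R1. The join is lossless.

Yes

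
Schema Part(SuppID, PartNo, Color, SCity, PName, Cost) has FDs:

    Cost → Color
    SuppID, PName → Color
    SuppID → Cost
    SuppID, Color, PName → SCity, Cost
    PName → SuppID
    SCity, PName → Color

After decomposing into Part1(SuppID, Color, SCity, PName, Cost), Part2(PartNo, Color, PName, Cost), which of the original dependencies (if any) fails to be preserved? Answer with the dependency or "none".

none

Cost → Color lies within Part1.
SuppID, PName → Color lies within Part1.
SuppID → Cost lies within Part1.
SuppID, Color, PName → SCity, Cost lies within Part1.
PName → SuppID lies within Part1.
SCity, PName → Color lies within Part1.
Every dependency is enforceable on the fragments, so the decomposition is dependency-preserving.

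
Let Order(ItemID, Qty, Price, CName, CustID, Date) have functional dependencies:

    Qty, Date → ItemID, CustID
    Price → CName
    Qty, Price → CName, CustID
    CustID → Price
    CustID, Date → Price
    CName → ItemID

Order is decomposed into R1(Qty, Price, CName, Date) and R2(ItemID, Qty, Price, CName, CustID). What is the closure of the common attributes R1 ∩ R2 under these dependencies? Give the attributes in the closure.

R1 ∩ R2 = {Qty, Price, CName}.
Qty, Price → CName, CustID applies, adding CustID
CName → ItemID applies, adding ItemID
Closure: {ItemID, Qty, Price, CName, CustID}.

ItemID, Qty, Price, CName, CustID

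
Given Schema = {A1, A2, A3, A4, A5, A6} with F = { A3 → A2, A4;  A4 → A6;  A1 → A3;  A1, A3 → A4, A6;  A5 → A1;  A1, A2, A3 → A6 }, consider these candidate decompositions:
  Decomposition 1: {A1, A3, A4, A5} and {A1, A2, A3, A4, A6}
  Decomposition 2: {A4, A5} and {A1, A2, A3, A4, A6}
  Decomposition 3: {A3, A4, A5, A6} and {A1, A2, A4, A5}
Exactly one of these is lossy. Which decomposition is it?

Decomposition 1: common = {A1, A3, A4}, closure = {A1, A2, A3, A4, A6} → lossless.
Decomposition 2: common = {A4}, closure = {A4, A6} → lossy.
Decomposition 3: common = {A4, A5}, closure = {A1, A2, A3, A4, A5, A6} → lossless.

Decomposition 2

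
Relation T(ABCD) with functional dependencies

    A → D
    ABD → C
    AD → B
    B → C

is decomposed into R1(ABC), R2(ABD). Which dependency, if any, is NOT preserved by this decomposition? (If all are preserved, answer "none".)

none

A → D lies within R2.
ABD → C: restricted closure across fragments reaches C.
AD → B lies within R2.
B → C lies within R1.
Every dependency is enforceable on the fragments, so the decomposition is dependency-preserving.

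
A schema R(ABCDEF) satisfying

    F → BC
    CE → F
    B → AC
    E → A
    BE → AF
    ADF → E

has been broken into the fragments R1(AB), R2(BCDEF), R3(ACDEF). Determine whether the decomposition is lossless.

Yes

Chase test. Columns are ABCDEF; row i has aⱼ where attribute j ∈ Ri, else bᵢⱼ.
Initial tableau (one row per fragment):
  row 1: a1 a2 b13 b14 b15 b16
  row 2: b21 a2 a3 a4 a5 a6
  row 3: a1 b32 a3 a4 a5 a6
Rows 2 and 3 agree on F; apply F→BC and equate their BC entries.
Rows 1 and 2 agree on B; apply B→AC and equate their AC entries.
Row 2 is now all distinguished symbols — the join is lossless.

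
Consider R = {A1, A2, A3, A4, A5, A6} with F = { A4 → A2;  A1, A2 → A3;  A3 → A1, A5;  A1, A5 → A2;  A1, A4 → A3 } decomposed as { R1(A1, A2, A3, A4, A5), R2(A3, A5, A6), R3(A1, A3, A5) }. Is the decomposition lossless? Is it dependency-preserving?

Lossless test (chase): Rows 1 and 2 agree on A3; apply A3→A1, A5 and equate their A1, A5 entries. Rows 1 and 2 agree on A1, A5; apply A1, A5→A2 and equate their A2 entries. Rows 1 and 3 agree on A1, A5; apply A1, A5→A2 and equate their A2 entries. No row becomes fully distinguished — the join is lossy.
Dependency preservation: every FD's attributes lie within a single fragment, so each can be enforced locally — preserved.

lossy but dependency-preserving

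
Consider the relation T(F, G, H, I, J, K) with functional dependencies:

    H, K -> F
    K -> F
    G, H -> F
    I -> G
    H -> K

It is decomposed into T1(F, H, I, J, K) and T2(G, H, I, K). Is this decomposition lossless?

Common attributes: T1 ∩ T2 = {H, I, K}.
Closure of {H, I, K}: H, K → F applies, adding F; I → G applies, adding G. So (H, I, K)⁺ = {F, G, H, I, K}.
This closure contains every attribute of T2, so T1 ∩ T2 → T2. The join is lossless.

Yes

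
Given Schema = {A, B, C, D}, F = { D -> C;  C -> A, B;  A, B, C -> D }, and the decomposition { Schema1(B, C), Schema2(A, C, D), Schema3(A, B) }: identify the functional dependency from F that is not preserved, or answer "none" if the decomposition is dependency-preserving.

none

D → C lies within Schema2.
C → A, B: restricted closure across fragments reaches A, B.
A, B, C → D: restricted closure across fragments reaches D.
Every dependency is enforceable on the fragments, so the decomposition is dependency-preserving.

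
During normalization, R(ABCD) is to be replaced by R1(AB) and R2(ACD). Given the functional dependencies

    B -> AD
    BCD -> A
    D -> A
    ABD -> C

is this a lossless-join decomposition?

No

Common attributes: R1 ∩ R2 = {A}.
No dependency enlarges {A}, so (A)⁺ = {A}.
The closure contains neither all of R1 = {AB} nor all of R2 = {ACD}, so the common attributes are not a superkey of either fragment. The join is lossy.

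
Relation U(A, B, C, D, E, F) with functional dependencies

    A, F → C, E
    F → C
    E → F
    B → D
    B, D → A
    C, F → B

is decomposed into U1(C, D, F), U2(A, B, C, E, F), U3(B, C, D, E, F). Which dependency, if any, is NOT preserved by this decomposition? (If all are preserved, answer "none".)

none

A, F → C, E lies within U2.
F → C lies within U1.
E → F lies within U2.
B → D lies within U3.
B, D → A: restricted closure across fragments reaches A.
C, F → B lies within U2.
Every dependency is enforceable on the fragments, so the decomposition is dependency-preserving.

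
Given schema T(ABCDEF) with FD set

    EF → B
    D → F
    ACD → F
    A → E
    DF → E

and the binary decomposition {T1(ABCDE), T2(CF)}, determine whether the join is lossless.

Common attributes: T1 ∩ T2 = {C}.
No dependency enlarges {C}, so (C)⁺ = {C}.
The closure contains neither all of T1 = {ABCDE} nor all of T2 = {CF}, so the common attributes are not a superkey of either fragment. The join is lossy.

No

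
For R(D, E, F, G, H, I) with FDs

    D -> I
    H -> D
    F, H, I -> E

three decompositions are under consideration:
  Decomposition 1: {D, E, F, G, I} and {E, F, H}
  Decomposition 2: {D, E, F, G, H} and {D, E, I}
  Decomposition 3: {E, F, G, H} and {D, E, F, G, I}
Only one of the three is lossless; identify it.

Decomposition 1: common = {E, F}, closure = {E, F} → lossy.
Decomposition 2: common = {D, E}, closure = {D, E, I} → lossless.
Decomposition 3: common = {E, F, G}, closure = {E, F, G} → lossy.

Decomposition 2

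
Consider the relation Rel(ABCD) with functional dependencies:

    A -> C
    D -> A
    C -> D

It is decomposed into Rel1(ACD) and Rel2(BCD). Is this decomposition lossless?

Yes

Common attributes: Rel1 ∩ Rel2 = {CD}.
Closure of {CD}: D → A applies, adding A. So (CD)⁺ = {ACD}.
This closure contains every attribute of Rel1, so Rel1 ∩ Rel2 → Rel1. The join is lossless.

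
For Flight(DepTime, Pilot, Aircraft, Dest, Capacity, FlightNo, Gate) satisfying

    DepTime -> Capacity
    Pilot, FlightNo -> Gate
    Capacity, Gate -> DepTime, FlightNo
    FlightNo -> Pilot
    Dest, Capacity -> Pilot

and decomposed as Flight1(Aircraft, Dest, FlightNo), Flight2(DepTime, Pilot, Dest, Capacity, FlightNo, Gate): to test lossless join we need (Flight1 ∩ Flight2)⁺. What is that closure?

Pilot, Dest, FlightNo, Gate

Flight1 ∩ Flight2 = {Dest, FlightNo}.
FlightNo → Pilot applies, adding Pilot
Pilot, FlightNo → Gate applies, adding Gate
Closure: {Pilot, Dest, FlightNo, Gate}.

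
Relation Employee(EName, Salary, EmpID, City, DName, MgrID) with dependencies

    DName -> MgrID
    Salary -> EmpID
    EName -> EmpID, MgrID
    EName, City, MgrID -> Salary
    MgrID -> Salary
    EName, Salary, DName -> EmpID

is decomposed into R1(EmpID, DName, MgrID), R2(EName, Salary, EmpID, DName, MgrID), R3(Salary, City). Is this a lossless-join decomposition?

Chase test. Columns are EName, Salary, EmpID, City, DName, MgrID; row i has aⱼ where attribute j ∈ Ri, else bᵢⱼ.
Initial tableau (one row per fragment):
  row 1: b11 b12 a3 b14 a5 a6
  row 2: a1 a2 a3 b24 a5 a6
  row 3: b31 a2 b33 a4 b35 b36
Rows 2 and 3 agree on Salary; apply Salary→EmpID and equate their EmpID entries.
Rows 1 and 2 agree on MgrID; apply MgrID→Salary and equate their Salary entries.
No row becomes fully distinguished — the join is lossy.

No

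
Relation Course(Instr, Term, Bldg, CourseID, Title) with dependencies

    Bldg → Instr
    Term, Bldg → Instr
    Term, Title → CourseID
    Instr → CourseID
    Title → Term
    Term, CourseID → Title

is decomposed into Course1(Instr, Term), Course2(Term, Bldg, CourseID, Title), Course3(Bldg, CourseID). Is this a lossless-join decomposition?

Chase test. Columns are Instr, Term, Bldg, CourseID, Title; row i has aⱼ where attribute j ∈ Coursei, else bᵢⱼ.
Initial tableau (one row per fragment):
  row 1: a1 a2 b13 b14 b15
  row 2: b21 a2 a3 a4 a5
  row 3: b31 b32 a3 a4 b35
Rows 2 and 3 agree on Bldg; apply Bldg→Instr and equate their Instr entries.
No row becomes fully distinguished — the join is lossy.

No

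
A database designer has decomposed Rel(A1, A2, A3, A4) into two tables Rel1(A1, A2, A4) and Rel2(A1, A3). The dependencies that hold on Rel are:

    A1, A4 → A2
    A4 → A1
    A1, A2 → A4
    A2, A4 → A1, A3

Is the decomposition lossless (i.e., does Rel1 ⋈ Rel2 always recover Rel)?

Common attributes: Rel1 ∩ Rel2 = {A1}.
No dependency enlarges {A1}, so (A1)⁺ = {A1}.
The closure contains neither all of Rel1 = {A1, A2, A4} nor all of Rel2 = {A1, A3}, so the common attributes are not a superkey of either fragment. The join is lossy.

No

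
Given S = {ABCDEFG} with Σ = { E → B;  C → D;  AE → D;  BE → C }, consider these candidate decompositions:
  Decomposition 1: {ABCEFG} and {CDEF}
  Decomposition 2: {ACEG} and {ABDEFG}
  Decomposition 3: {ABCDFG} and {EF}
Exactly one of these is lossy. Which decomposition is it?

Decomposition 3

Decomposition 1: common = {CEF}, closure = {BCDEF} → lossless.
Decomposition 2: common = {AEG}, closure = {ABCDEG} → lossless.
Decomposition 3: common = {F}, closure = {F} → lossy.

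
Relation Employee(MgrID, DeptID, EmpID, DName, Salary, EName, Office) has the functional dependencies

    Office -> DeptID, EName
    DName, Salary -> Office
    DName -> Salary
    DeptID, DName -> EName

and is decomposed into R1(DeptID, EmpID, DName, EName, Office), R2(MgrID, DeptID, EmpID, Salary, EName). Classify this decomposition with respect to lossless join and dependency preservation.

lossy and not dependency-preserving

Lossless test: (DeptID, EmpID, EName)⁺ = {DeptID, EmpID, EName}, which is a superkey of neither fragment — lossy.
Dependency preservation: the restricted closure of {DName} across the fragments never reaches {Salary}, so DName → Salary cannot be enforced without a join — not preserved.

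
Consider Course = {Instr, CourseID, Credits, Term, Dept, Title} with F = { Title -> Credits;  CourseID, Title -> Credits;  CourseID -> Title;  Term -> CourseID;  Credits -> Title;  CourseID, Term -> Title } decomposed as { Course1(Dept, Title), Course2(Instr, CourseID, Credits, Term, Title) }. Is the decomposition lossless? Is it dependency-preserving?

Lossless test: (Title)⁺ = {Credits, Title}, which is a superkey of neither fragment — lossy.
Dependency preservation: every FD's attributes lie within a single fragment, so each can be enforced locally — preserved.

lossy but dependency-preserving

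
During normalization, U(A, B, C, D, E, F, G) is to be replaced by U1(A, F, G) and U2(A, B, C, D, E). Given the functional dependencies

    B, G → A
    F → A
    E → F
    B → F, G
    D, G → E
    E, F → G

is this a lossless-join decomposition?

Common attributes: U1 ∩ U2 = {A}.
No dependency enlarges {A}, so (A)⁺ = {A}.
The closure contains neither all of U1 = {A, F, G} nor all of U2 = {A, B, C, D, E}, so the common attributes are not a superkey of either fragment. The join is lossy.

No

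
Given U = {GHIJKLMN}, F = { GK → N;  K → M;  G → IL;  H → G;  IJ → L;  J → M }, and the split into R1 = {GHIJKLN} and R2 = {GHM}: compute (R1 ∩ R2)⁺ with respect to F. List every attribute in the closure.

GHIL

R1 ∩ R2 = {GH}.
G → IL applies, adding IL
Closure: {GHIL}.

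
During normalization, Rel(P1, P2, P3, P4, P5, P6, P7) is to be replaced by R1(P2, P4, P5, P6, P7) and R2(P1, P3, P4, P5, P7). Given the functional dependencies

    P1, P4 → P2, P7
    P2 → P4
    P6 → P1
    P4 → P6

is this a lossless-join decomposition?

Yes

Common attributes: R1 ∩ R2 = {P4, P5, P7}.
Closure of {P4, P5, P7}: P4 → P6 applies, adding P6; P6 → P1 applies, adding P1; P1, P4 → P2, P7 applies, adding P2. So (P4, P5, P7)⁺ = {P1, P2, P4, P5, P6, P7}.
This closure contains every attribute of R1, so R1 ∩ R2 → R1. The join is lossless.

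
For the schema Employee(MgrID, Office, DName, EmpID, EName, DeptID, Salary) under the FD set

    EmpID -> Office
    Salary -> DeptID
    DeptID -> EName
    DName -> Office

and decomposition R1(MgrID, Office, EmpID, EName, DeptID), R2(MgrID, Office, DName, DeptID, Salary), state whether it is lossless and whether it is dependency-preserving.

lossy but dependency-preserving

Lossless test: (MgrID, Office, DeptID)⁺ = {MgrID, Office, EName, DeptID}, which is a superkey of neither fragment — lossy.
Dependency preservation: every FD's attributes lie within a single fragment, so each can be enforced locally — preserved.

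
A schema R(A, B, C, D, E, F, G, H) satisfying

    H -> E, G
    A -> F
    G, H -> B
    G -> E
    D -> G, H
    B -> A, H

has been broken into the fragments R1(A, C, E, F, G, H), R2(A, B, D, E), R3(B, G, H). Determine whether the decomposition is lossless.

No

Chase test. Columns are A, B, C, D, E, F, G, H; row i has aⱼ where attribute j ∈ Ri, else bᵢⱼ.
Initial tableau (one row per fragment):
  row 1: a1 b12 a3 b14 a5 a6 a7 a8
  row 2: a1 a2 b23 a4 a5 b26 b27 b28
  row 3: b31 a2 b33 b34 b35 b36 a7 a8
Rows 1 and 3 agree on H; apply H→E, G and equate their E, G entries.
Rows 1 and 2 agree on A; apply A→F and equate their F entries.
Rows 1 and 3 agree on G, H; apply G, H→B and equate their B entries.
Rows 1 and 2 agree on B; apply B→A, H and equate their A, H entries.
Rows 1 and 3 agree on B; apply B→A, H and equate their A, H entries.
Rows 1 and 2 agree on H; apply H→E, G and equate their E, G entries.
Rows 1 and 3 agree on A; apply A→F and equate their F entries.
No row becomes fully distinguished — the join is lossy.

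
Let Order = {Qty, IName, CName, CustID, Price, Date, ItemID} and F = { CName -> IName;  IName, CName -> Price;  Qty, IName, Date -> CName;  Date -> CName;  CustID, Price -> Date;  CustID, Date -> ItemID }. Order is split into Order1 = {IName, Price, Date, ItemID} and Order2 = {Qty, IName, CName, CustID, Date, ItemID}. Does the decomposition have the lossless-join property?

Yes

Common attributes: Order1 ∩ Order2 = {IName, Date, ItemID}.
Closure of {IName, Date, ItemID}: Date → CName applies, adding CName; IName, CName → Price applies, adding Price. So (IName, Date, ItemID)⁺ = {IName, CName, Price, Date, ItemID}.
This closure contains every attribute of Order1, so Order1 ∩ Order2 → Order1. The join is lossless.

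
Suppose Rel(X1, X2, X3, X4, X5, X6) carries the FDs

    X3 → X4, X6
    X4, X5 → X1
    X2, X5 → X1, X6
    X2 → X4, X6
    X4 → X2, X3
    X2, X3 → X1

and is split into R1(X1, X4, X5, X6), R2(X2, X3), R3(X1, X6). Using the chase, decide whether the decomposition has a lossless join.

No

Chase test. Columns are X1, X2, X3, X4, X5, X6; row i has aⱼ where attribute j ∈ Ri, else bᵢⱼ.
Initial tableau (one row per fragment):
  row 1: a1 b12 b13 a4 a5 a6
  row 2: b21 a2 a3 b24 b25 b26
  row 3: a1 b32 b33 b34 b35 a6
No row becomes fully distinguished — the join is lossy.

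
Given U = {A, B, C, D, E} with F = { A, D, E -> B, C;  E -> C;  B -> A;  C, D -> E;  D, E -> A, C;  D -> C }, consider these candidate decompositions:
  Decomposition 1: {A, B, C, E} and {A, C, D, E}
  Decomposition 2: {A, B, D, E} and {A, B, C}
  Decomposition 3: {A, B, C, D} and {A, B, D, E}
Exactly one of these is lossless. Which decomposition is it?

Decomposition 1: common = {A, C, E}, closure = {A, C, E} → lossy.
Decomposition 2: common = {A, B}, closure = {A, B} → lossy.
Decomposition 3: common = {A, B, D}, closure = {A, B, C, D, E} → lossless.

Decomposition 3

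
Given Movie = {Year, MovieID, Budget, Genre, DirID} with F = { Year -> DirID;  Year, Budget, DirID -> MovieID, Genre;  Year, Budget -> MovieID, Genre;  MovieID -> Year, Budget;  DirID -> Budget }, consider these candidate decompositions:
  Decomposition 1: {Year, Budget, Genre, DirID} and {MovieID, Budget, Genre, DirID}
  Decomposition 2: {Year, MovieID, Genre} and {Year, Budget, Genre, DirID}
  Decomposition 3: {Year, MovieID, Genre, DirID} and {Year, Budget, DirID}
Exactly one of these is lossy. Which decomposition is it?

Decomposition 1

Decomposition 1: common = {Budget, Genre, DirID}, closure = {Budget, Genre, DirID} → lossy.
Decomposition 2: common = {Year, Genre}, closure = {Year, MovieID, Budget, Genre, DirID} → lossless.
Decomposition 3: common = {Year, DirID}, closure = {Year, MovieID, Budget, Genre, DirID} → lossless.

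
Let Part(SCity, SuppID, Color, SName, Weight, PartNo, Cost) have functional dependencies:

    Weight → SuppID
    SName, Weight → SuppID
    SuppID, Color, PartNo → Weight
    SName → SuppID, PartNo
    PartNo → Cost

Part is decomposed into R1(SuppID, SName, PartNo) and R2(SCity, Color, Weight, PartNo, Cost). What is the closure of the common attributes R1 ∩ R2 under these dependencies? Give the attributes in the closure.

PartNo, Cost

R1 ∩ R2 = {PartNo}.
PartNo → Cost applies, adding Cost
Closure: {PartNo, Cost}.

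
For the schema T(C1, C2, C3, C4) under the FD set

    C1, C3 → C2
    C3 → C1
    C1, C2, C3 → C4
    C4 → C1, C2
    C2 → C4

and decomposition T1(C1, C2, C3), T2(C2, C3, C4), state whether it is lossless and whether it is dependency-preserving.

lossless and dependency-preserving

Lossless test: (C2, C3)⁺ = {C1, C2, C3, C4}, which contains all of one fragment — lossless.
Dependency preservation: C1, C2, C3 → C4; C4 → C1, C2 are not contained in any single fragment, but the restricted closure of each left-hand side across the fragments still reaches the right-hand side; the remaining FDs each lie inside some fragment. All dependencies are preserved.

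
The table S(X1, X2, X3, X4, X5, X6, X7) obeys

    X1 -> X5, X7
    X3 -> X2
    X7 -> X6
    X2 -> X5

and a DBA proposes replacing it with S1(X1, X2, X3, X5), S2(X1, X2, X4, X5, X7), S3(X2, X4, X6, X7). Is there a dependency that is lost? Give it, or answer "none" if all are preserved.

none

X1 → X5, X7 lies within S2.
X3 → X2 lies within S1.
X7 → X6 lies within S3.
X2 → X5 lies within S1.
Every dependency is enforceable on the fragments, so the decomposition is dependency-preserving.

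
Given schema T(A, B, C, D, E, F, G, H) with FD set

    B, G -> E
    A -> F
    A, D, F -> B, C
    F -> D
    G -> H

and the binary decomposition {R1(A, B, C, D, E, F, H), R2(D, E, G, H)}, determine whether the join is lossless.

No

Common attributes: R1 ∩ R2 = {D, E, H}.
No dependency enlarges {D, E, H}, so (D, E, H)⁺ = {D, E, H}.
The closure contains neither all of R1 = {A, B, C, D, E, F, H} nor all of R2 = {D, E, G, H}, so the common attributes are not a superkey of either fragment. The join is lossy.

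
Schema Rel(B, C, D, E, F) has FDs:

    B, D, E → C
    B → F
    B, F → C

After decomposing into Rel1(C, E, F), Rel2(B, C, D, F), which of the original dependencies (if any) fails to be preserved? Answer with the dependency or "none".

B, D, E → C: restricted closure across fragments reaches C.
B → F lies within Rel2.
B, F → C lies within Rel2.
Every dependency is enforceable on the fragments, so the decomposition is dependency-preserving.

none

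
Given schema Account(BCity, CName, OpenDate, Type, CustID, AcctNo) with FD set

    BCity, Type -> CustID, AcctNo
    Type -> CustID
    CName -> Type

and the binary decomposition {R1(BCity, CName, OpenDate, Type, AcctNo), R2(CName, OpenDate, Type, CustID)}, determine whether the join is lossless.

Common attributes: R1 ∩ R2 = {CName, OpenDate, Type}.
Closure of {CName, OpenDate, Type}: Type → CustID applies, adding CustID. So (CName, OpenDate, Type)⁺ = {CName, OpenDate, Type, CustID}.
This closure contains every attribute of R2, so R1 ∩ R2 → R2. The join is lossless.

Yes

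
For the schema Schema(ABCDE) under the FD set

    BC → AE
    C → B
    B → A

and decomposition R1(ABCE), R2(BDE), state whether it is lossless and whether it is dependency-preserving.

Lossless test: (BE)⁺ = {ABE}, which is a superkey of neither fragment — lossy.
Dependency preservation: every FD's attributes lie within a single fragment, so each can be enforced locally — preserved.

lossy but dependency-preserving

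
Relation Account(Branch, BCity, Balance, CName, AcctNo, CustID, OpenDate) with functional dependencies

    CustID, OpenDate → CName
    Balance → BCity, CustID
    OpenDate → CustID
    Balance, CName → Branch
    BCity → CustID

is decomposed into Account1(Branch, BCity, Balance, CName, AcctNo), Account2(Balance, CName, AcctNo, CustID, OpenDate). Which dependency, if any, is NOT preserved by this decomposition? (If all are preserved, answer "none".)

Check BCity → CustID: no single fragment contains all of {BCity, CustID}, and the restricted closure of {BCity} across the fragments never reaches {CustID}.
CustID, OpenDate → CName is preserved.
Balance → BCity, CustID is preserved.
OpenDate → CustID is preserved.
Balance, CName → Branch is preserved.

BCity → CustID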